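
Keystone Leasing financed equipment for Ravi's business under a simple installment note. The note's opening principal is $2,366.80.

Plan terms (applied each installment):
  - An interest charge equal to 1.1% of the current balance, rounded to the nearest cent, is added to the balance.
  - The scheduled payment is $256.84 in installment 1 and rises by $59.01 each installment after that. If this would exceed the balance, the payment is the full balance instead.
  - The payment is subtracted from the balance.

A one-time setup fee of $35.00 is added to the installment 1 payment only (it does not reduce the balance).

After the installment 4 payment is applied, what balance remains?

Installment 1: $2,366.80 +$26.03 interest = $2,392.83; pay $256.84 (+ $35.00 fee) → $2,135.99
Installment 2: $2,135.99 +$23.50 interest = $2,159.49; pay $315.85 → $1,843.64
Installment 3: $1,843.64 +$20.28 interest = $1,863.92; pay $374.86 → $1,489.06
Installment 4: $1,489.06 +$16.38 interest = $1,505.44; pay $433.87 → $1,071.57

$1,071.57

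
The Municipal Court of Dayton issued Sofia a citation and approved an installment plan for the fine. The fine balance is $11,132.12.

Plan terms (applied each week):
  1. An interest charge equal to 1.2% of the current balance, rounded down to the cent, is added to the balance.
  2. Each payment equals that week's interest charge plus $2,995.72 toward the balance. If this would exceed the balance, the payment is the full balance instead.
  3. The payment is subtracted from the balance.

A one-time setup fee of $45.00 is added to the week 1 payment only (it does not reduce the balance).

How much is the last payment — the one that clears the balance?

$2,170.69

# | Opening | Interest | Payment | Fee | End bal
1 | $11,132.12 | $133.58 | $3,129.30 | $45.00 | $8,136.40
2 | $8,136.40 | $97.63 | $3,093.35 | — | $5,140.68
3 | $5,140.68 | $61.68 | $3,057.40 | — | $2,144.96
4 | $2,144.96 | $25.73 | $2,170.69 | — | $0.00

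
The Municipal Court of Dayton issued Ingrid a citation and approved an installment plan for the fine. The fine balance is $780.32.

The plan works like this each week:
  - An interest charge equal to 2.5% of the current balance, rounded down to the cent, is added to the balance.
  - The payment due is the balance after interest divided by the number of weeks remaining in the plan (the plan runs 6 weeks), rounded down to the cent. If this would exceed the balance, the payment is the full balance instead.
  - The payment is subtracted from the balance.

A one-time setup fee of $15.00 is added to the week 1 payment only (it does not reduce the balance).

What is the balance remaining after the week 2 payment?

Week 1: opening $780.32; interest $19.50 → $799.82; payment $133.30 (+ $15.00 fee); balance $666.52
Week 2: opening $666.52; interest $16.66 → $683.18; payment $136.63; balance $546.55

$546.55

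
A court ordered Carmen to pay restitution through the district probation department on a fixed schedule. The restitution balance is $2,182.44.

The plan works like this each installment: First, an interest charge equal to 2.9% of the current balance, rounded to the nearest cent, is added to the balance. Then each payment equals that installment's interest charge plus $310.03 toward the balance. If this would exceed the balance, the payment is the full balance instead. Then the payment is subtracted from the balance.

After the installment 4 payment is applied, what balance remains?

Installment 1: $2,182.44 +$63.29 interest = $2,245.73; pay $373.32 → $1,872.41
Installment 2: $1,872.41 +$54.30 interest = $1,926.71; pay $364.33 → $1,562.38
Installment 3: $1,562.38 +$45.31 interest = $1,607.69; pay $355.34 → $1,252.35
Installment 4: $1,252.35 +$36.32 interest = $1,288.67; pay $346.35 → $942.32

$942.32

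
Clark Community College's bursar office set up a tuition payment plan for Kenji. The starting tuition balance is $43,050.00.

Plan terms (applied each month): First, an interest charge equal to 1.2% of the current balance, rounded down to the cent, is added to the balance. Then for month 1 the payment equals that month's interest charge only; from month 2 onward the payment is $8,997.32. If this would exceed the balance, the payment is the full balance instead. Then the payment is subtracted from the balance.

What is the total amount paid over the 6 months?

# | Opening | Interest | Payment | End bal
1 | $43,050.00 | $516.60 | $516.60 | $43,050.00
2 | $43,050.00 | $516.60 | $8,997.32 | $34,569.28
3 | $34,569.28 | $414.83 | $8,997.32 | $25,986.79
4 | $25,986.79 | $311.84 | $8,997.32 | $17,301.31
5 | $17,301.31 | $207.61 | $8,997.32 | $8,511.60
6 | $8,511.60 | $102.13 | $8,613.73 | $0.00
Total paid: $45,119.61

$45,119.61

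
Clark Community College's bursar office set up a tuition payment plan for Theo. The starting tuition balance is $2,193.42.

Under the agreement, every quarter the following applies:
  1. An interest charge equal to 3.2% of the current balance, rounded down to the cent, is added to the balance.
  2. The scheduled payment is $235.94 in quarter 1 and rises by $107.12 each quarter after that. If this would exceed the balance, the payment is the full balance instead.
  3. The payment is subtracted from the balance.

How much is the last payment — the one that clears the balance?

# | Opening | Interest | Payment | End bal
1 | $2,193.42 | $70.18 | $235.94 | $2,027.66
2 | $2,027.66 | $64.88 | $343.06 | $1,749.48
3 | $1,749.48 | $55.98 | $450.18 | $1,355.28
4 | $1,355.28 | $43.36 | $557.30 | $841.34
5 | $841.34 | $26.92 | $664.42 | $203.84
6 | $203.84 | $6.52 | $210.36 | $0.00

$210.36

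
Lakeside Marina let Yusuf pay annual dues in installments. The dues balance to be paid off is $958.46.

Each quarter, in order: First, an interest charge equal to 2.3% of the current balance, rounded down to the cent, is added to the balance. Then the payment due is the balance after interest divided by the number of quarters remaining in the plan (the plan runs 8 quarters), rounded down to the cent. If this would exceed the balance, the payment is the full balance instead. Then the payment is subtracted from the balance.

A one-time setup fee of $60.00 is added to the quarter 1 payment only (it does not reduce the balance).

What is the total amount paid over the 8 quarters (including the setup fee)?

$1,123.15

Quarter 1: opening $958.46; interest $22.04 → $980.50; payment $122.56 (+ $60.00 fee); balance $857.94
Quarter 2: opening $857.94; interest $19.73 → $877.67; payment $125.38; balance $752.29
Quarter 3: opening $752.29; interest $17.30 → $769.59; payment $128.26; balance $641.33
Quarter 4: opening $641.33; interest $14.75 → $656.08; payment $131.21; balance $524.87
Quarter 5: opening $524.87; interest $12.07 → $536.94; payment $134.23; balance $402.71
Quarter 6: opening $402.71; interest $9.26 → $411.97; payment $137.32; balance $274.65
Quarter 7: opening $274.65; interest $6.31 → $280.96; payment $140.48; balance $140.48
Quarter 8: opening $140.48; interest $3.23 → $143.71; payment $143.71; balance $0.00
Total paid: $1,123.15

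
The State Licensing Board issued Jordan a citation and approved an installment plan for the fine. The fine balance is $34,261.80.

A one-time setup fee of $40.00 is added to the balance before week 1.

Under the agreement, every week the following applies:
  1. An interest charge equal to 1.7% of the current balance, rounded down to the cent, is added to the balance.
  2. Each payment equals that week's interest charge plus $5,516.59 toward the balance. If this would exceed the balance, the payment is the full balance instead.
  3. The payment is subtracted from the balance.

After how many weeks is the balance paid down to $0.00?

7

Week 1: opening $34,301.80; interest $583.13 → $34,884.93; payment $6,099.72; balance $28,785.21
Week 2: opening $28,785.21; interest $489.34 → $29,274.55; payment $6,005.93; balance $23,268.62
Week 3: opening $23,268.62; interest $395.56 → $23,664.18; payment $5,912.15; balance $17,752.03
Week 4: opening $17,752.03; interest $301.78 → $18,053.81; payment $5,818.37; balance $12,235.44
Week 5: opening $12,235.44; interest $208.00 → $12,443.44; payment $5,724.59; balance $6,718.85
Week 6: opening $6,718.85; interest $114.22 → $6,833.07; payment $5,630.81; balance $1,202.26
Week 7: opening $1,202.26; interest $20.43 → $1,222.69; payment $1,222.69; balance $0.00
Balance reaches $0.00 in week 7.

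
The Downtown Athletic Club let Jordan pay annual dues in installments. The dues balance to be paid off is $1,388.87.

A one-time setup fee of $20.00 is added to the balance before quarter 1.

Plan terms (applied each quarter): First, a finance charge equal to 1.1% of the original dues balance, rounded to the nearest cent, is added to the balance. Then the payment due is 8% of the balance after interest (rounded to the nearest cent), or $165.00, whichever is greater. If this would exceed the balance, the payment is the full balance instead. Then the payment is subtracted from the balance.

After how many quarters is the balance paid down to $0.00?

Quarter 1: $1,408.87 +$15.28 interest = $1,424.15; pay $165.00 → $1,259.15
Quarter 2: $1,259.15 +$15.28 interest = $1,274.43; pay $165.00 → $1,109.43
Quarter 3: $1,109.43 +$15.28 interest = $1,124.71; pay $165.00 → $959.71
Quarter 4: $959.71 +$15.28 interest = $974.99; pay $165.00 → $809.99
Quarter 5: $809.99 +$15.28 interest = $825.27; pay $165.00 → $660.27
Quarter 6: $660.27 +$15.28 interest = $675.55; pay $165.00 → $510.55
Quarter 7: $510.55 +$15.28 interest = $525.83; pay $165.00 → $360.83
Quarter 8: $360.83 +$15.28 interest = $376.11; pay $165.00 → $211.11
Quarter 9: $211.11 +$15.28 interest = $226.39; pay $165.00 → $61.39
Quarter 10: $61.39 +$15.28 interest = $76.67; pay $76.67 → $0.00
Balance reaches $0.00 in quarter 10.

10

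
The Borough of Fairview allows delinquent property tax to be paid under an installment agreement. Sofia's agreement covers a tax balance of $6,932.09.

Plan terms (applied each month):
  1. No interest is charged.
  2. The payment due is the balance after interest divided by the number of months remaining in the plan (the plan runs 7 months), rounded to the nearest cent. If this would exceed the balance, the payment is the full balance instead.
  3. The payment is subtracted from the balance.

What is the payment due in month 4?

Month 1: $6,932.09 − $990.30 → $5,941.79
Month 2: $5,941.79 − $990.30 → $4,951.49
Month 3: $4,951.49 − $990.30 → $3,961.19
Month 4: $3,961.19 − $990.30 → $2,970.89

$990.30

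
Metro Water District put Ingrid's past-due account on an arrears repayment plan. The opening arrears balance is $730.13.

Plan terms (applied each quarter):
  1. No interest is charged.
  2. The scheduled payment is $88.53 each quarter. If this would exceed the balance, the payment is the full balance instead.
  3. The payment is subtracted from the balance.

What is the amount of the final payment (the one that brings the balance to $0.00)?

$21.89

Quarter 1: opening $730.13; payment $88.53; balance $641.60
Quarter 2: opening $641.60; payment $88.53; balance $553.07
Quarter 3: opening $553.07; payment $88.53; balance $464.54
Quarter 4: opening $464.54; payment $88.53; balance $376.01
Quarter 5: opening $376.01; payment $88.53; balance $287.48
Quarter 6: opening $287.48; payment $88.53; balance $198.95
Quarter 7: opening $198.95; payment $88.53; balance $110.42
Quarter 8: opening $110.42; payment $88.53; balance $21.89
Quarter 9: opening $21.89; payment $21.89; balance $0.00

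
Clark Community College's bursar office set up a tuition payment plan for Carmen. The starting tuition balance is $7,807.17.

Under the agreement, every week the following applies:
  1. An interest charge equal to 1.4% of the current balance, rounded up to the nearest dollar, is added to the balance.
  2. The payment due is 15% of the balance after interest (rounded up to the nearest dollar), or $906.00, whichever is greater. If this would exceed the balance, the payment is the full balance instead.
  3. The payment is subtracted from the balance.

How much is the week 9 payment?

Week 1: $7,807.17 +$110.00 interest = $7,917.17; pay $1,188.00 → $6,729.17
Week 2: $6,729.17 +$95.00 interest = $6,824.17; pay $1,024.00 → $5,800.17
Week 3: $5,800.17 +$82.00 interest = $5,882.17; pay $906.00 → $4,976.17
Week 4: $4,976.17 +$70.00 interest = $5,046.17; pay $906.00 → $4,140.17
Week 5: $4,140.17 +$58.00 interest = $4,198.17; pay $906.00 → $3,292.17
Week 6: $3,292.17 +$47.00 interest = $3,339.17; pay $906.00 → $2,433.17
Week 7: $2,433.17 +$35.00 interest = $2,468.17; pay $906.00 → $1,562.17
Week 8: $1,562.17 +$22.00 interest = $1,584.17; pay $906.00 → $678.17
Week 9: $678.17 +$10.00 interest = $688.17; pay $688.17 → $0.00

$688.17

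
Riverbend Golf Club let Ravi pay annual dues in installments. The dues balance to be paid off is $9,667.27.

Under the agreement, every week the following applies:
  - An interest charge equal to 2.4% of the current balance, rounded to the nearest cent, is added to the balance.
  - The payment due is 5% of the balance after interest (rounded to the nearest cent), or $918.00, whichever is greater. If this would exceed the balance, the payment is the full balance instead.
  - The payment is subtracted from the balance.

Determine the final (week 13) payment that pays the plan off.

Week 1: opening $9,667.27; interest $232.01 → $9,899.28; payment $918.00; balance $8,981.28
Week 2: opening $8,981.28; interest $215.55 → $9,196.83; payment $918.00; balance $8,278.83
Week 3: opening $8,278.83; interest $198.69 → $8,477.52; payment $918.00; balance $7,559.52
Week 4: opening $7,559.52; interest $181.43 → $7,740.95; payment $918.00; balance $6,822.95
Week 5: opening $6,822.95; interest $163.75 → $6,986.70; payment $918.00; balance $6,068.70
Week 6: opening $6,068.70; interest $145.65 → $6,214.35; payment $918.00; balance $5,296.35
Week 7: opening $5,296.35; interest $127.11 → $5,423.46; payment $918.00; balance $4,505.46
Week 8: opening $4,505.46; interest $108.13 → $4,613.59; payment $918.00; balance $3,695.59
Week 9: opening $3,695.59; interest $88.69 → $3,784.28; payment $918.00; balance $2,866.28
Week 10: opening $2,866.28; interest $68.79 → $2,935.07; payment $918.00; balance $2,017.07
Week 11: opening $2,017.07; interest $48.41 → $2,065.48; payment $918.00; balance $1,147.48
Week 12: opening $1,147.48; interest $27.54 → $1,175.02; payment $918.00; balance $257.02
Week 13: opening $257.02; interest $6.17 → $263.19; payment $263.19; balance $0.00

$263.19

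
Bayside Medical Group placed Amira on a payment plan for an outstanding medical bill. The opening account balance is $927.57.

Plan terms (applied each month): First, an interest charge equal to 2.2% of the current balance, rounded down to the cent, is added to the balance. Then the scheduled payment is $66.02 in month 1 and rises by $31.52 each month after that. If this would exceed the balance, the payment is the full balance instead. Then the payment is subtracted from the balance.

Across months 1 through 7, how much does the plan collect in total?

# | Opening | Interest | Payment | End bal
1 | $927.57 | $20.40 | $66.02 | $881.95
2 | $881.95 | $19.40 | $97.54 | $803.81
3 | $803.81 | $17.68 | $129.06 | $692.43
4 | $692.43 | $15.23 | $160.58 | $547.08
5 | $547.08 | $12.03 | $192.10 | $367.01
6 | $367.01 | $8.07 | $223.62 | $151.46
7 | $151.46 | $3.33 | $154.79 | $0.00
Total paid: $1,023.71

$1,023.71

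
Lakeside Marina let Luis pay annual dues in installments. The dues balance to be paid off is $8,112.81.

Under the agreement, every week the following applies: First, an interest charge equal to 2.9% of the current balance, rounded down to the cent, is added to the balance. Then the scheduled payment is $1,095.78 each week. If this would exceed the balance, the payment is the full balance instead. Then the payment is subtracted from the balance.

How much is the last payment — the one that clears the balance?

Week 1: opening $8,112.81; interest $235.27 → $8,348.08; payment $1,095.78; balance $7,252.30
Week 2: opening $7,252.30; interest $210.31 → $7,462.61; payment $1,095.78; balance $6,366.83
Week 3: opening $6,366.83; interest $184.63 → $6,551.46; payment $1,095.78; balance $5,455.68
Week 4: opening $5,455.68; interest $158.21 → $5,613.89; payment $1,095.78; balance $4,518.11
Week 5: opening $4,518.11; interest $131.02 → $4,649.13; payment $1,095.78; balance $3,553.35
Week 6: opening $3,553.35; interest $103.04 → $3,656.39; payment $1,095.78; balance $2,560.61
Week 7: opening $2,560.61; interest $74.25 → $2,634.86; payment $1,095.78; balance $1,539.08
Week 8: opening $1,539.08; interest $44.63 → $1,583.71; payment $1,095.78; balance $487.93
Week 9: opening $487.93; interest $14.14 → $502.07; payment $502.07; balance $0.00

$502.07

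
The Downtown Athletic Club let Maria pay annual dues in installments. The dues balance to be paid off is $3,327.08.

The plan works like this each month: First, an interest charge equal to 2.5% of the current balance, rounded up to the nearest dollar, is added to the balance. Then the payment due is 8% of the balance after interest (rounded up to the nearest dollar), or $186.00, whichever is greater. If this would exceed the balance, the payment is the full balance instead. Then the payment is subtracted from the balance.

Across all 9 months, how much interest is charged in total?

$603.00

Month 1: opening $3,327.08; interest $84.00 → $3,411.08; payment $273.00; balance $3,138.08
Month 2: opening $3,138.08; interest $79.00 → $3,217.08; payment $258.00; balance $2,959.08
Month 3: opening $2,959.08; interest $74.00 → $3,033.08; payment $243.00; balance $2,790.08
Month 4: opening $2,790.08; interest $70.00 → $2,860.08; payment $229.00; balance $2,631.08
Month 5: opening $2,631.08; interest $66.00 → $2,697.08; payment $216.00; balance $2,481.08
Month 6: opening $2,481.08; interest $63.00 → $2,544.08; payment $204.00; balance $2,340.08
Month 7: opening $2,340.08; interest $59.00 → $2,399.08; payment $192.00; balance $2,207.08
Month 8: opening $2,207.08; interest $56.00 → $2,263.08; payment $186.00; balance $2,077.08
Month 9: opening $2,077.08; interest $52.00 → $2,129.08; payment $186.00; balance $1,943.08
Total interest: $84.00 + $79.00 + $74.00 + $70.00 + $66.00 + $63.00 + $59.00 + $56.00 + $52.00 = $603.00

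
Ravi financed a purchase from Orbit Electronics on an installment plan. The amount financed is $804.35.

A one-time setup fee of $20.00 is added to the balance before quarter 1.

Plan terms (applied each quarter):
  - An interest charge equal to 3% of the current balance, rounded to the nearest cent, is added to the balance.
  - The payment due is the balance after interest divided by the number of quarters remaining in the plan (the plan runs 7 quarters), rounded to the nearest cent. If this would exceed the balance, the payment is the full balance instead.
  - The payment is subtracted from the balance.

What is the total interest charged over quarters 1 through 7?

$105.08

Quarter 1: opening $824.35; interest $24.73 → $849.08; payment $121.30; balance $727.78
Quarter 2: opening $727.78; interest $21.83 → $749.61; payment $124.94; balance $624.67
Quarter 3: opening $624.67; interest $18.74 → $643.41; payment $128.68; balance $514.73
Quarter 4: opening $514.73; interest $15.44 → $530.17; payment $132.54; balance $397.63
Quarter 5: opening $397.63; interest $11.93 → $409.56; payment $136.52; balance $273.04
Quarter 6: opening $273.04; interest $8.19 → $281.23; payment $140.62; balance $140.61
Quarter 7: opening $140.61; interest $4.22 → $144.83; payment $144.83; balance $0.00
Total interest: $24.73 + $21.83 + $18.74 + $15.44 + $11.93 + $8.19 + $4.22 = $105.08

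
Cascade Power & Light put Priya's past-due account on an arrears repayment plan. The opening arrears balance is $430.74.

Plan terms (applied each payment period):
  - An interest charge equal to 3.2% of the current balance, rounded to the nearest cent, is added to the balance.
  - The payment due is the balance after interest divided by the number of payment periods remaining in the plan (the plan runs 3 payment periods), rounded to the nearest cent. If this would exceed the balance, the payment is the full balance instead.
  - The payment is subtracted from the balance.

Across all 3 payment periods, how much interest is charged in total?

$28.15

Payment period 1: opening $430.74; interest $13.78 → $444.52; payment $148.17; balance $296.35
Payment period 2: opening $296.35; interest $9.48 → $305.83; payment $152.92; balance $152.91
Payment period 3: opening $152.91; interest $4.89 → $157.80; payment $157.80; balance $0.00
Total interest: $13.78 + $9.48 + $4.89 = $28.15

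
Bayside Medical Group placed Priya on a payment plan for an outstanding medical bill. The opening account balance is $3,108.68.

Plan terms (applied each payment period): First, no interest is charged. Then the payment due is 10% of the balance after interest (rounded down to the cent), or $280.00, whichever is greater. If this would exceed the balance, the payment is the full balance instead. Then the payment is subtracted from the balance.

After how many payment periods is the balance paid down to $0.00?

11

# | Opening | Payment | End bal
1 | $3,108.68 | $310.86 | $2,797.82
2 | $2,797.82 | $280.00 | $2,517.82
3 | $2,517.82 | $280.00 | $2,237.82
4 | $2,237.82 | $280.00 | $1,957.82
5 | $1,957.82 | $280.00 | $1,677.82
6 | $1,677.82 | $280.00 | $1,397.82
7 | $1,397.82 | $280.00 | $1,117.82
8 | $1,117.82 | $280.00 | $837.82
9 | $837.82 | $280.00 | $557.82
10 | $557.82 | $280.00 | $277.82
11 | $277.82 | $277.82 | $0.00
Balance reaches $0.00 in payment period 11.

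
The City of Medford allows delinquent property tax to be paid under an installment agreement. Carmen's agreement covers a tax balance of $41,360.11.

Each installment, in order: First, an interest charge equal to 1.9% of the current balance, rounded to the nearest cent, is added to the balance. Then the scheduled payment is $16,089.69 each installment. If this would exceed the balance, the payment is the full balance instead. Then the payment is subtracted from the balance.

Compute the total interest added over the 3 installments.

Installment 1: $41,360.11 +$785.84 interest = $42,145.95; pay $16,089.69 → $26,056.26
Installment 2: $26,056.26 +$495.07 interest = $26,551.33; pay $16,089.69 → $10,461.64
Installment 3: $10,461.64 +$198.77 interest = $10,660.41; pay $10,660.41 → $0.00
Total interest: $785.84 + $495.07 + $198.77 = $1,479.68

$1,479.68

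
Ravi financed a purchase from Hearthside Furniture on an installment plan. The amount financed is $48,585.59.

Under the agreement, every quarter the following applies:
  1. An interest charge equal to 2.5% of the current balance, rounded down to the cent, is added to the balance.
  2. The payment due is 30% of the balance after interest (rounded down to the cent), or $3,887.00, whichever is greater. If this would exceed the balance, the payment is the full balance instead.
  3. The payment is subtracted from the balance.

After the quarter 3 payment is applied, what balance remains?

# | Opening | Interest | Payment | End bal
1 | $48,585.59 | $1,214.63 | $14,940.06 | $34,860.16
2 | $34,860.16 | $871.50 | $10,719.49 | $25,012.17
3 | $25,012.17 | $625.30 | $7,691.24 | $17,946.23

$17,946.23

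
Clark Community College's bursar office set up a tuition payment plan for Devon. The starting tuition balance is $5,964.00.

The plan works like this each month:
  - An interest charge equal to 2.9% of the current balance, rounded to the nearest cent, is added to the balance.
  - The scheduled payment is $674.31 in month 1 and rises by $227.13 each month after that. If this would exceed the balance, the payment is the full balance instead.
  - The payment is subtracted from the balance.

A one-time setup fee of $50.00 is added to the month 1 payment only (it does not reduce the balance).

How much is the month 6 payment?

Month 1: opening $5,964.00; interest $172.96 → $6,136.96; payment $674.31 (+ $50.00 fee); balance $5,462.65
Month 2: opening $5,462.65; interest $158.42 → $5,621.07; payment $901.44; balance $4,719.63
Month 3: opening $4,719.63; interest $136.87 → $4,856.50; payment $1,128.57; balance $3,727.93
Month 4: opening $3,727.93; interest $108.11 → $3,836.04; payment $1,355.70; balance $2,480.34
Month 5: opening $2,480.34; interest $71.93 → $2,552.27; payment $1,582.83; balance $969.44
Month 6: opening $969.44; interest $28.11 → $997.55; payment $997.55; balance $0.00

$997.55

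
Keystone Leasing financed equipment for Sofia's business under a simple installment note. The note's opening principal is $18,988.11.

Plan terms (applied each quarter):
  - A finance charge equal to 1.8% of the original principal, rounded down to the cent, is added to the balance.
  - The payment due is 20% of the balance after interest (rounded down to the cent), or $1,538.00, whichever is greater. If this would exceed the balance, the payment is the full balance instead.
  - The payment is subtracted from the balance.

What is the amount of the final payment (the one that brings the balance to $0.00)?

$1,501.86

Quarter 1: opening $18,988.11; interest $341.78 → $19,329.89; payment $3,865.97; balance $15,463.92
Quarter 2: opening $15,463.92; interest $341.78 → $15,805.70; payment $3,161.14; balance $12,644.56
Quarter 3: opening $12,644.56; interest $341.78 → $12,986.34; payment $2,597.26; balance $10,389.08
Quarter 4: opening $10,389.08; interest $341.78 → $10,730.86; payment $2,146.17; balance $8,584.69
Quarter 5: opening $8,584.69; interest $341.78 → $8,926.47; payment $1,785.29; balance $7,141.18
Quarter 6: opening $7,141.18; interest $341.78 → $7,482.96; payment $1,538.00; balance $5,944.96
Quarter 7: opening $5,944.96; interest $341.78 → $6,286.74; payment $1,538.00; balance $4,748.74
Quarter 8: opening $4,748.74; interest $341.78 → $5,090.52; payment $1,538.00; balance $3,552.52
Quarter 9: opening $3,552.52; interest $341.78 → $3,894.30; payment $1,538.00; balance $2,356.30
Quarter 10: opening $2,356.30; interest $341.78 → $2,698.08; payment $1,538.00; balance $1,160.08
Quarter 11: opening $1,160.08; interest $341.78 → $1,501.86; payment $1,501.86; balance $0.00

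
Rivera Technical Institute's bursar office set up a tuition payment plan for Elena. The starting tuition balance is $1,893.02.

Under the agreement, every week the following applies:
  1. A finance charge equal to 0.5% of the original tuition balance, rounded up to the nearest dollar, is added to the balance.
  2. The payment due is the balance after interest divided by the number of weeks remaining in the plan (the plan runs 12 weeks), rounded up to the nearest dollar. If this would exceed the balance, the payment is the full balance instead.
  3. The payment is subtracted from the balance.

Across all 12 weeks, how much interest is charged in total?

$120.00

Week 1: opening $1,893.02; interest $10.00 → $1,903.02; payment $159.00; balance $1,744.02
Week 2: opening $1,744.02; interest $10.00 → $1,754.02; payment $160.00; balance $1,594.02
Week 3: opening $1,594.02; interest $10.00 → $1,604.02; payment $161.00; balance $1,443.02
Week 4: opening $1,443.02; interest $10.00 → $1,453.02; payment $162.00; balance $1,291.02
Week 5: opening $1,291.02; interest $10.00 → $1,301.02; payment $163.00; balance $1,138.02
Week 6: opening $1,138.02; interest $10.00 → $1,148.02; payment $165.00; balance $983.02
Week 7: opening $983.02; interest $10.00 → $993.02; payment $166.00; balance $827.02
Week 8: opening $827.02; interest $10.00 → $837.02; payment $168.00; balance $669.02
Week 9: opening $669.02; interest $10.00 → $679.02; payment $170.00; balance $509.02
Week 10: opening $509.02; interest $10.00 → $519.02; payment $174.00; balance $345.02
Week 11: opening $345.02; interest $10.00 → $355.02; payment $178.00; balance $177.02
Week 12: opening $177.02; interest $10.00 → $187.02; payment $187.02; balance $0.00
Total interest: $10.00 + $10.00 + $10.00 + $10.00 + $10.00 + $10.00 + $10.00 + $10.00 + $10.00 + $10.00 + $10.00 + $10.00 = $120.00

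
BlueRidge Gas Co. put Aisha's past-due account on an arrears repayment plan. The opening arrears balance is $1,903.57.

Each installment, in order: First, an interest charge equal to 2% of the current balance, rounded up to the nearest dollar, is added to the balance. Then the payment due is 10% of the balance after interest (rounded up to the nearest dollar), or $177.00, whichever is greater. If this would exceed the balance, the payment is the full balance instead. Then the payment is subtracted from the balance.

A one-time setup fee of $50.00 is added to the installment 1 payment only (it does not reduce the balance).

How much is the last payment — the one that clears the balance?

Installment 1: $1,903.57 +$39.00 interest = $1,942.57; pay $195.00 (+ $50.00 fee) → $1,747.57
Installment 2: $1,747.57 +$35.00 interest = $1,782.57; pay $179.00 → $1,603.57
Installment 3: $1,603.57 +$33.00 interest = $1,636.57; pay $177.00 → $1,459.57
Installment 4: $1,459.57 +$30.00 interest = $1,489.57; pay $177.00 → $1,312.57
Installment 5: $1,312.57 +$27.00 interest = $1,339.57; pay $177.00 → $1,162.57
Installment 6: $1,162.57 +$24.00 interest = $1,186.57; pay $177.00 → $1,009.57
Installment 7: $1,009.57 +$21.00 interest = $1,030.57; pay $177.00 → $853.57
Installment 8: $853.57 +$18.00 interest = $871.57; pay $177.00 → $694.57
Installment 9: $694.57 +$14.00 interest = $708.57; pay $177.00 → $531.57
Installment 10: $531.57 +$11.00 interest = $542.57; pay $177.00 → $365.57
Installment 11: $365.57 +$8.00 interest = $373.57; pay $177.00 → $196.57
Installment 12: $196.57 +$4.00 interest = $200.57; pay $177.00 → $23.57
Installment 13: $23.57 +$1.00 interest = $24.57; pay $24.57 → $0.00

$24.57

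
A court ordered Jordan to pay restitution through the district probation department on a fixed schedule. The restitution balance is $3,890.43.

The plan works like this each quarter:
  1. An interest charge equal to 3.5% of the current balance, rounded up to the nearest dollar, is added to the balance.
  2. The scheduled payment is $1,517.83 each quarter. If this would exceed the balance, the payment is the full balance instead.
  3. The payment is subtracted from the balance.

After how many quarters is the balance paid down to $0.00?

3

Quarter 1: $3,890.43 +$137.00 interest = $4,027.43; pay $1,517.83 → $2,509.60
Quarter 2: $2,509.60 +$88.00 interest = $2,597.60; pay $1,517.83 → $1,079.77
Quarter 3: $1,079.77 +$38.00 interest = $1,117.77; pay $1,117.77 → $0.00
Balance reaches $0.00 in quarter 3.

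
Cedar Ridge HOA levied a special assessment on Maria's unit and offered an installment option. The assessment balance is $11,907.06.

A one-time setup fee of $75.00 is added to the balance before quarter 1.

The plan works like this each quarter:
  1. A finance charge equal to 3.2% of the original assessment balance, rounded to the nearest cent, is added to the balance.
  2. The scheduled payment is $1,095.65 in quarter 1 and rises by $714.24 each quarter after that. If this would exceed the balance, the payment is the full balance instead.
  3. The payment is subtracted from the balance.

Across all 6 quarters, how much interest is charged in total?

$2,286.18

Quarter 1: $11,982.06 +$381.03 interest = $12,363.09; pay $1,095.65 → $11,267.44
Quarter 2: $11,267.44 +$381.03 interest = $11,648.47; pay $1,809.89 → $9,838.58
Quarter 3: $9,838.58 +$381.03 interest = $10,219.61; pay $2,524.13 → $7,695.48
Quarter 4: $7,695.48 +$381.03 interest = $8,076.51; pay $3,238.37 → $4,838.14
Quarter 5: $4,838.14 +$381.03 interest = $5,219.17; pay $3,952.61 → $1,266.56
Quarter 6: $1,266.56 +$381.03 interest = $1,647.59; pay $1,647.59 → $0.00
Total interest: $381.03 + $381.03 + $381.03 + $381.03 + $381.03 + $381.03 = $2,286.18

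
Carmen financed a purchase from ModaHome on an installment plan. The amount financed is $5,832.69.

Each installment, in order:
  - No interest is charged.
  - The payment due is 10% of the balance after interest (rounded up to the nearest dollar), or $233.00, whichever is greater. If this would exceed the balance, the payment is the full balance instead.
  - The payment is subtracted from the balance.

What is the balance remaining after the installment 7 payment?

$2,786.69

# | Opening | Payment | End bal
1 | $5,832.69 | $584.00 | $5,248.69
2 | $5,248.69 | $525.00 | $4,723.69
3 | $4,723.69 | $473.00 | $4,250.69
4 | $4,250.69 | $426.00 | $3,824.69
5 | $3,824.69 | $383.00 | $3,441.69
6 | $3,441.69 | $345.00 | $3,096.69
7 | $3,096.69 | $310.00 | $2,786.69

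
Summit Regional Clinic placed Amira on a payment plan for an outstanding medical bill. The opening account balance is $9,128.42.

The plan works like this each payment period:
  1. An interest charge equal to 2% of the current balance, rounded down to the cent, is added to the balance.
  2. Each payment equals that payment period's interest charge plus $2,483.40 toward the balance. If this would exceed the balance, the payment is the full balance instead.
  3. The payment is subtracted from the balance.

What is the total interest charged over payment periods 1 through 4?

$432.25

# | Opening | Interest | Payment | End bal
1 | $9,128.42 | $182.56 | $2,665.96 | $6,645.02
2 | $6,645.02 | $132.90 | $2,616.30 | $4,161.62
3 | $4,161.62 | $83.23 | $2,566.63 | $1,678.22
4 | $1,678.22 | $33.56 | $1,711.78 | $0.00
Total interest: $182.56 + $132.90 + $83.23 + $33.56 = $432.25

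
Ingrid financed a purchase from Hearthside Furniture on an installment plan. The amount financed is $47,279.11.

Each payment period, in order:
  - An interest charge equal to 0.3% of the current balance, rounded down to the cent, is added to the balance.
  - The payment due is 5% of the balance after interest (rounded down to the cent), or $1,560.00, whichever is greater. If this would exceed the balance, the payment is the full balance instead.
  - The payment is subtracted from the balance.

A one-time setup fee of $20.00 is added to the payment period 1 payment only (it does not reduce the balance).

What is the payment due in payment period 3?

$2,152.72

# | Opening | Interest | Payment | Fee | End bal
1 | $47,279.11 | $141.83 | $2,371.04 | $20.00 | $45,049.90
2 | $45,049.90 | $135.14 | $2,259.25 | — | $42,925.79
3 | $42,925.79 | $128.77 | $2,152.72 | — | $40,901.84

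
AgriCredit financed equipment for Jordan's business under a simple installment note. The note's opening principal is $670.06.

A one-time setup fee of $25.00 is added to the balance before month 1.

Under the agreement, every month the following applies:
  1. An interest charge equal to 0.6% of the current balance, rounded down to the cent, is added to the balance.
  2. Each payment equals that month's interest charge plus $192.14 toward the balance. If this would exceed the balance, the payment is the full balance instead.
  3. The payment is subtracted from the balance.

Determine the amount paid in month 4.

# | Opening | Interest | Payment | End bal
1 | $695.06 | $4.17 | $196.31 | $502.92
2 | $502.92 | $3.01 | $195.15 | $310.78
3 | $310.78 | $1.86 | $194.00 | $118.64
4 | $118.64 | $0.71 | $119.35 | $0.00

$119.35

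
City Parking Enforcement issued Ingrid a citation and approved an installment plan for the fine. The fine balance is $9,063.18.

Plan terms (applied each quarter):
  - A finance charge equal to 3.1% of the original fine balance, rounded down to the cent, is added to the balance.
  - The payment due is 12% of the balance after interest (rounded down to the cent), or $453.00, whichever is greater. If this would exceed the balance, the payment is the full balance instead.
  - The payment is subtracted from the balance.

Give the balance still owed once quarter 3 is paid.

$6,832.58

Quarter 1: opening $9,063.18; interest $280.95 → $9,344.13; payment $1,121.29; balance $8,222.84
Quarter 2: opening $8,222.84; interest $280.95 → $8,503.79; payment $1,020.45; balance $7,483.34
Quarter 3: opening $7,483.34; interest $280.95 → $7,764.29; payment $931.71; balance $6,832.58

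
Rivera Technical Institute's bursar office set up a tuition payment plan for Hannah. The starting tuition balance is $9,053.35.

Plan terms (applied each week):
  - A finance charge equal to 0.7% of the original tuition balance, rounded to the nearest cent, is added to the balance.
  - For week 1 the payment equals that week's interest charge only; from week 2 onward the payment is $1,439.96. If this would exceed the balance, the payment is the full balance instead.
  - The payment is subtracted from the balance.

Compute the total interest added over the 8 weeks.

$506.96

Week 1: opening $9,053.35; interest $63.37 → $9,116.72; payment $63.37; balance $9,053.35
Week 2: opening $9,053.35; interest $63.37 → $9,116.72; payment $1,439.96; balance $7,676.76
Week 3: opening $7,676.76; interest $63.37 → $7,740.13; payment $1,439.96; balance $6,300.17
Week 4: opening $6,300.17; interest $63.37 → $6,363.54; payment $1,439.96; balance $4,923.58
Week 5: opening $4,923.58; interest $63.37 → $4,986.95; payment $1,439.96; balance $3,546.99
Week 6: opening $3,546.99; interest $63.37 → $3,610.36; payment $1,439.96; balance $2,170.40
Week 7: opening $2,170.40; interest $63.37 → $2,233.77; payment $1,439.96; balance $793.81
Week 8: opening $793.81; interest $63.37 → $857.18; payment $857.18; balance $0.00
Total interest: $63.37 + $63.37 + $63.37 + $63.37 + $63.37 + $63.37 + $63.37 + $63.37 = $506.96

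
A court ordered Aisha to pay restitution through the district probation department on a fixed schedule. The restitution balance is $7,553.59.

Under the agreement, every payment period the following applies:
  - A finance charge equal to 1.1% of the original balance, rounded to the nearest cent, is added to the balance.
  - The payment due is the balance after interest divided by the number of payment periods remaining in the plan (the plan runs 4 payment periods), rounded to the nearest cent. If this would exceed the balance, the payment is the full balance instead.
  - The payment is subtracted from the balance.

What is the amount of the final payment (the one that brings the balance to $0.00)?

Payment period 1: $7,553.59 +$83.09 interest = $7,636.68; pay $1,909.17 → $5,727.51
Payment period 2: $5,727.51 +$83.09 interest = $5,810.60; pay $1,936.87 → $3,873.73
Payment period 3: $3,873.73 +$83.09 interest = $3,956.82; pay $1,978.41 → $1,978.41
Payment period 4: $1,978.41 +$83.09 interest = $2,061.50; pay $2,061.50 → $0.00

$2,061.50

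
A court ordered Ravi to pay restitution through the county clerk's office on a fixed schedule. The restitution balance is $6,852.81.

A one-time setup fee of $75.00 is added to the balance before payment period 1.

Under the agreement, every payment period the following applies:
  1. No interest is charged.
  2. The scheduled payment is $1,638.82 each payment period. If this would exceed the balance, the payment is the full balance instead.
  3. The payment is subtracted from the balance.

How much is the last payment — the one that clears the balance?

# | Opening | Payment | End bal
1 | $6,927.81 | $1,638.82 | $5,288.99
2 | $5,288.99 | $1,638.82 | $3,650.17
3 | $3,650.17 | $1,638.82 | $2,011.35
4 | $2,011.35 | $1,638.82 | $372.53
5 | $372.53 | $372.53 | $0.00

$372.53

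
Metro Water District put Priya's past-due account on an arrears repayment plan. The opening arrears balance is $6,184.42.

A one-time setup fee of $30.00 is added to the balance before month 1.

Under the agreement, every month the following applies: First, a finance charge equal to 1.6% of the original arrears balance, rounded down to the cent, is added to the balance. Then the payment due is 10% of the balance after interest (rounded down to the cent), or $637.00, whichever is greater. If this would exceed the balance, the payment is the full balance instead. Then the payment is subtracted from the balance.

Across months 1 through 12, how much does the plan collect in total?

Month 1: opening $6,214.42; interest $98.95 → $6,313.37; payment $637.00; balance $5,676.37
Month 2: opening $5,676.37; interest $98.95 → $5,775.32; payment $637.00; balance $5,138.32
Month 3: opening $5,138.32; interest $98.95 → $5,237.27; payment $637.00; balance $4,600.27
Month 4: opening $4,600.27; interest $98.95 → $4,699.22; payment $637.00; balance $4,062.22
Month 5: opening $4,062.22; interest $98.95 → $4,161.17; payment $637.00; balance $3,524.17
Month 6: opening $3,524.17; interest $98.95 → $3,623.12; payment $637.00; balance $2,986.12
Month 7: opening $2,986.12; interest $98.95 → $3,085.07; payment $637.00; balance $2,448.07
Month 8: opening $2,448.07; interest $98.95 → $2,547.02; payment $637.00; balance $1,910.02
Month 9: opening $1,910.02; interest $98.95 → $2,008.97; payment $637.00; balance $1,371.97
Month 10: opening $1,371.97; interest $98.95 → $1,470.92; payment $637.00; balance $833.92
Month 11: opening $833.92; interest $98.95 → $932.87; payment $637.00; balance $295.87
Month 12: opening $295.87; interest $98.95 → $394.82; payment $394.82; balance $0.00
Total paid: $7,401.82

$7,401.82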